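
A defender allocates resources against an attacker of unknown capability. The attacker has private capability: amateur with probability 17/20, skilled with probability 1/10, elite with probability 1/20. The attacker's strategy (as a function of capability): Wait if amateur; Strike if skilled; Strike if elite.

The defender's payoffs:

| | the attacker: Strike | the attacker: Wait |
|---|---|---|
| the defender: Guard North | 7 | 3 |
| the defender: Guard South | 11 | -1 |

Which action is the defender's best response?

Guard North

E[Guard North] = 17/20·(3) + 1/10·(7) + 1/20·(7) = 18/5
E[Guard South] = 17/20·(-1) + 1/10·(11) + 1/20·(11) = 4/5
Best response: Guard North (18/5 is the largest).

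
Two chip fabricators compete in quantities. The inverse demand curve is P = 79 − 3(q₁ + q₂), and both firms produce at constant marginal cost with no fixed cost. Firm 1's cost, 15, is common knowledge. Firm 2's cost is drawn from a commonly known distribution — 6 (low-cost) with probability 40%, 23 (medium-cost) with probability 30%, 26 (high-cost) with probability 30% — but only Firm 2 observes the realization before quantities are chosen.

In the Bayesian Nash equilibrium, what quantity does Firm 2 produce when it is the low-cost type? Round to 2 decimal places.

8.49

Type-c best response for Firm 2: q₂(c) = (79 − c)/6 − q₁/2.
Firm 1 maximizes expected profit; its first-order condition is 79 − 6q₁ − 3E[q₂] − 15 = 0.
Substituting E[q₂] and solving: E[c₂] = 17.1, so q₁ = (79 − 2·15 + 17.1)/9 = 7.34444.
q₂(low-cost) = (79 − 6 − 3·7.34444)/6 = 8.49444.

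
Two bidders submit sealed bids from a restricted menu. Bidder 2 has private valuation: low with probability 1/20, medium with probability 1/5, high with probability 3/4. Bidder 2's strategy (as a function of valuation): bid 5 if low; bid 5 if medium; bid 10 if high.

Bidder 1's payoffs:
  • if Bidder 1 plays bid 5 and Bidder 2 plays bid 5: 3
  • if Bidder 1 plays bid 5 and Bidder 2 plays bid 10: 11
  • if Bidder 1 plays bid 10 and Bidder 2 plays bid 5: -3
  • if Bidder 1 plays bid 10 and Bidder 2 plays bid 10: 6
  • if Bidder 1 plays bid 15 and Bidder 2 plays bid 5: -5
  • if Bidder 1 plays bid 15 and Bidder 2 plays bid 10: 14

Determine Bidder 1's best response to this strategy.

bid 15

Compute Bidder 1's expected payoff for each action, taking the expectation over Bidder 2's type.
E[bid 5] = 1/20·(3) + 1/5·(3) + 3/4·(11) = 9
E[bid 10] = 1/20·(-3) + 1/5·(-3) + 3/4·(6) = 15/4
E[bid 15] = 1/20·(-5) + 1/5·(-5) + 3/4·(14) = 37/4
Best response: bid 15 (37/4 is the largest).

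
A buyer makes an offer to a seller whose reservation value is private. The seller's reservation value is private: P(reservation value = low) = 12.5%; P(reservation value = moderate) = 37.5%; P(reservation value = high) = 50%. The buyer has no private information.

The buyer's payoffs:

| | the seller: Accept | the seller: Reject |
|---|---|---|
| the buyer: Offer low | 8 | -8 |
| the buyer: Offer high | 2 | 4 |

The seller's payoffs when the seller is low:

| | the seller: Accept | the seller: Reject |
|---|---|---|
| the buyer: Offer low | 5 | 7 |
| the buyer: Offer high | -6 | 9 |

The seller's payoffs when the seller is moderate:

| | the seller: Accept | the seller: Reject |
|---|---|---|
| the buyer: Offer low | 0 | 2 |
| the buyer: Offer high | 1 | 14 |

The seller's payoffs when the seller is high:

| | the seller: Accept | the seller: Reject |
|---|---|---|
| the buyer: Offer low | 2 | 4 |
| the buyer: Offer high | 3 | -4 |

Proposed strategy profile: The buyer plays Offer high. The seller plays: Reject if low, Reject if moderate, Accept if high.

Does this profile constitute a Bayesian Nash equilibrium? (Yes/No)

The buyer plays Offer high: E[Offer high] = 0.125·(4) + 0.375·(4) + 0.5·(2) = 3; E[Offer low] = 0. Best-responding. ✓
The seller (reservation value low), facing Offer high: Accept gives -6, Reject gives 9. Proposed Reject is best. ✓
The seller (reservation value moderate), facing Offer high: Accept gives 1, Reject gives 14. Proposed Reject is best. ✓
The seller (reservation value high), facing Offer high: Accept gives 3, Reject gives -4. Proposed Accept is best. ✓

Yes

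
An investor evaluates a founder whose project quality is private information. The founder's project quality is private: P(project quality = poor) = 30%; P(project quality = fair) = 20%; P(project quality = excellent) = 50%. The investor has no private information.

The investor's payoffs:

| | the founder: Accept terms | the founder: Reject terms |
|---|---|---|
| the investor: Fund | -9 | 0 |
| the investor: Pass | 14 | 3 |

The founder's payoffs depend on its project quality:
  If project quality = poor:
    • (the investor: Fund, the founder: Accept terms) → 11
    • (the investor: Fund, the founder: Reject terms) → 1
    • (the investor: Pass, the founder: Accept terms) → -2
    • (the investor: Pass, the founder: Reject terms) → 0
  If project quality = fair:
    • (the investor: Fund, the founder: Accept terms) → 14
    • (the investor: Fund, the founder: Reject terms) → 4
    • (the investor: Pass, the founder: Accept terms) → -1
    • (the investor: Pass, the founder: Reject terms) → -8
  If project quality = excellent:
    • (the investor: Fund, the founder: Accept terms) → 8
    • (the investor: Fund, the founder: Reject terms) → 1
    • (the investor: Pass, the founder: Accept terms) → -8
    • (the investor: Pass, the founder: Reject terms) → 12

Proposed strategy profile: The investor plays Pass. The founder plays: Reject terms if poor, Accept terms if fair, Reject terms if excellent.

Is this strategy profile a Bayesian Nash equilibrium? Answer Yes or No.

The investor plays Pass: E[Pass] = 0.3·(3) + 0.2·(14) + 0.5·(3) = 5.2; E[Fund] = -1.8. Best-responding. ✓
The founder (project quality poor), facing Pass: Accept terms gives -2, Reject terms gives 0. Proposed Reject terms is best. ✓
The founder (project quality fair), facing Pass: Accept terms gives -1, Reject terms gives -8. Proposed Accept terms is best. ✓
The founder (project quality excellent), facing Pass: Accept terms gives -8, Reject terms gives 12. Proposed Reject terms is best. ✓

Yes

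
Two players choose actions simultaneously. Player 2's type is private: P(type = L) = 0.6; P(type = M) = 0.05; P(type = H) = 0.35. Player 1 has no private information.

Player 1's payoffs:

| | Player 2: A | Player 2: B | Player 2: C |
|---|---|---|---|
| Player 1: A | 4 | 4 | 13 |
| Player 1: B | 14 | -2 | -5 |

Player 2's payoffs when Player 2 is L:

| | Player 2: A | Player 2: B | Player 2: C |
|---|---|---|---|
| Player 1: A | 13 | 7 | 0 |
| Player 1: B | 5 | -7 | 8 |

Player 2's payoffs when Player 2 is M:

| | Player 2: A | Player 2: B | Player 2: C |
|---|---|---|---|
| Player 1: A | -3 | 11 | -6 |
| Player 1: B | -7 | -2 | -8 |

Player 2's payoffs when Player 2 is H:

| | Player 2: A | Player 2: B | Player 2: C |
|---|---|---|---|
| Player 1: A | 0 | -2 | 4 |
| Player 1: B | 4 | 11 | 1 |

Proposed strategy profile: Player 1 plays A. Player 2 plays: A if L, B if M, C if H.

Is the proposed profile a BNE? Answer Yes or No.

Player 1 plays A: E[A] = 0.6·(4) + 0.05·(4) + 0.35·(13) = 7.15; E[B] = 6.55. Best-responding. ✓
Player 2 (type L), facing A: A gives 13, B gives 7, C gives 0. Proposed A is best. ✓
Player 2 (type M), facing A: A gives -3, B gives 11, C gives -6. Proposed B is best. ✓
Player 2 (type H), facing A: A gives 0, B gives -2, C gives 4. Proposed C is best. ✓

Yes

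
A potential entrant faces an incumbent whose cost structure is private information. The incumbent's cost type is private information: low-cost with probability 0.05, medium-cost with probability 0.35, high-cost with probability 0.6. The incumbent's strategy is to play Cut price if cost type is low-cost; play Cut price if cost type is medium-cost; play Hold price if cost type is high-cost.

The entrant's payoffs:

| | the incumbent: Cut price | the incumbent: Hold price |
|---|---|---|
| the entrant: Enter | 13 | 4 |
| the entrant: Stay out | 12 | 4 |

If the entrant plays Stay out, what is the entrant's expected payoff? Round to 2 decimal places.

E[Stay out] = 0.05·12 + 0.35·12 + 0.6·4 = 0.6 + 4.2 + 2.4 = 7.2

7.20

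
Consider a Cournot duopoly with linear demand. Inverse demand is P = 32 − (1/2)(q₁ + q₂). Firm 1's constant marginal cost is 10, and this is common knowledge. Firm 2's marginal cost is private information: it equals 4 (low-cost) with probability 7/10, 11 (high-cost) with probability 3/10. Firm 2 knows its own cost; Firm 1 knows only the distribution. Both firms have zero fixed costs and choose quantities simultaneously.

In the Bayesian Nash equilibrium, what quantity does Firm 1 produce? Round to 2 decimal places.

12.07

Each type of Firm 2 best-responds to q₁; Firm 1 best-responds to the expected q₂ over Firm 2's types.
Firm 2 with cost c maximizes (32 − (1/2)(q₁+q₂) − c)·q₂, giving q₂(c) = (32 − c − (1/2)q₁).
E[c₂] = 7/10·4 + 3/10·11 = 6.1
Firm 1's FOC against E[q₂] yields q₁ = (32 − 2·10 + E[c₂])/(3/2) = (32 − 20 + 6.1)/(3/2) = 12.0667.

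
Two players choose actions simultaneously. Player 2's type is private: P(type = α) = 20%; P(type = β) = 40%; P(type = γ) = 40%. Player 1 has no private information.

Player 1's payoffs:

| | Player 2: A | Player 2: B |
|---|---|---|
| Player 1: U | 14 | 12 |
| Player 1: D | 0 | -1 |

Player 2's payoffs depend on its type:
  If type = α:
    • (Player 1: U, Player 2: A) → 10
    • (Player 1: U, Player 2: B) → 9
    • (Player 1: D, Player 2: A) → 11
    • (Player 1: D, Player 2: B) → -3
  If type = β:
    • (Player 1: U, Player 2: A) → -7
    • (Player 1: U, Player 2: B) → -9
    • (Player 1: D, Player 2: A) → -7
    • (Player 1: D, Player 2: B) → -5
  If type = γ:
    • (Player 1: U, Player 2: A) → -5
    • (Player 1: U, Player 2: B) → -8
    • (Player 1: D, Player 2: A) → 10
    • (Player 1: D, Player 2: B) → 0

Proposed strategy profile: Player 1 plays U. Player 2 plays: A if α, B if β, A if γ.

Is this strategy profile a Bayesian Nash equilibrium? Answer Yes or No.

No

A profile is a BNE iff every type of every player is best-responding given beliefs about the other side.
Player 1 plays U: E[U] = 0.2·(14) + 0.4·(12) + 0.4·(14) = 13.2; E[D] = -0.4. Best-responding. ✓
Player 2 (type α), facing U: A gives 10, B gives 9. Proposed A is best. ✓
Player 2 (type β), facing U: A gives -7, B gives -9. Proposed B is not best — profitable deviation exists. ✗
Player 2 (type γ), facing U: A gives -5, B gives -8. Proposed A is best. ✓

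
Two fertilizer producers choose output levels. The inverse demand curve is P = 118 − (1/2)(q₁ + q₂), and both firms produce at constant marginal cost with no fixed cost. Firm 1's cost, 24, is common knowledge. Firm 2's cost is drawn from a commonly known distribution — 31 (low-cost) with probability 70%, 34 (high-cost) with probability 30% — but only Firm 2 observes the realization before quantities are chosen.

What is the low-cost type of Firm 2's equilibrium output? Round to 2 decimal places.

53.03

Type-c best response for Firm 2: q₂(c) = (118 − c) − q₁/2.
Firm 1 maximizes expected profit; its first-order condition is 118 − q₁ − (1/2)E[q₂] − 24 = 0.
Substituting E[q₂] and solving: E[c₂] = 31.9, so q₁ = (118 − 2·24 + 31.9)/(3/2) = 67.9333.
q₂(low-cost) = (118 − 31 − (1/2)·67.9333) = 53.0333.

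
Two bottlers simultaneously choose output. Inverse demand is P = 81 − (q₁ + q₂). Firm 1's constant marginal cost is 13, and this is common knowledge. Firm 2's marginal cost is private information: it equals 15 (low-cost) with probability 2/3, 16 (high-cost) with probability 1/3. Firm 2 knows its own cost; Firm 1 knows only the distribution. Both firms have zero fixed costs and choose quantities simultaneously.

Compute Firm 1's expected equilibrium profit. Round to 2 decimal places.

549.64

Type-c best response for Firm 2: q₂(c) = (81 − c)/2 − q₁/2.
Firm 1 maximizes expected profit; its first-order condition is 81 − 2q₁ − E[q₂] − 13 = 0.
Substituting E[q₂] and solving: E[c₂] = 15.3333, so q₁ = (81 − 2·13 + 15.3333)/3 = 23.4444.
E[P] = 81 − (q₁ + E[q₂]) = 36.4444; Firm 1's expected profit = (E[P] − 13)·q₁ = (36.4444 − 13)·23.4444 = 549.642.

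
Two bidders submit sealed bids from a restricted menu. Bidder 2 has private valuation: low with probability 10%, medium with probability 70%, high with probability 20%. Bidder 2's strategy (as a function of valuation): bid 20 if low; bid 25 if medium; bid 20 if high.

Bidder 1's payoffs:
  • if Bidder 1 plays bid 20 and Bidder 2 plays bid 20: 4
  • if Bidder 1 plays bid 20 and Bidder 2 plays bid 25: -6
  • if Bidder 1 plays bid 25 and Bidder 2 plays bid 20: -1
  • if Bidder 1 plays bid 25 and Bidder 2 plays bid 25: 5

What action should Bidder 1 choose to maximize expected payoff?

bid 25

E[bid 20] = 0.1·(4) + 0.7·(-6) + 0.2·(4) = -3
E[bid 25] = 0.1·(-1) + 0.7·(5) + 0.2·(-1) = 3.2
Best response: bid 25 (3.2 is the largest).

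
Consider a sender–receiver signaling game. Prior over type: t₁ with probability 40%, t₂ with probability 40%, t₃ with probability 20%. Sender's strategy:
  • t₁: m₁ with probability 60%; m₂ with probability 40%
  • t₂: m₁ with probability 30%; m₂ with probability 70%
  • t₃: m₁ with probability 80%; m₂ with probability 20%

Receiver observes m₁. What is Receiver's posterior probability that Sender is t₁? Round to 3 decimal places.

0.462

P(m₁) = 0.4·0.6 + 0.4·0.3 + 0.2·0.8 = 0.52
P(t₁ | m₁) = (0.4·0.6) / 0.52 = 0.24 / 0.52 = 0.461538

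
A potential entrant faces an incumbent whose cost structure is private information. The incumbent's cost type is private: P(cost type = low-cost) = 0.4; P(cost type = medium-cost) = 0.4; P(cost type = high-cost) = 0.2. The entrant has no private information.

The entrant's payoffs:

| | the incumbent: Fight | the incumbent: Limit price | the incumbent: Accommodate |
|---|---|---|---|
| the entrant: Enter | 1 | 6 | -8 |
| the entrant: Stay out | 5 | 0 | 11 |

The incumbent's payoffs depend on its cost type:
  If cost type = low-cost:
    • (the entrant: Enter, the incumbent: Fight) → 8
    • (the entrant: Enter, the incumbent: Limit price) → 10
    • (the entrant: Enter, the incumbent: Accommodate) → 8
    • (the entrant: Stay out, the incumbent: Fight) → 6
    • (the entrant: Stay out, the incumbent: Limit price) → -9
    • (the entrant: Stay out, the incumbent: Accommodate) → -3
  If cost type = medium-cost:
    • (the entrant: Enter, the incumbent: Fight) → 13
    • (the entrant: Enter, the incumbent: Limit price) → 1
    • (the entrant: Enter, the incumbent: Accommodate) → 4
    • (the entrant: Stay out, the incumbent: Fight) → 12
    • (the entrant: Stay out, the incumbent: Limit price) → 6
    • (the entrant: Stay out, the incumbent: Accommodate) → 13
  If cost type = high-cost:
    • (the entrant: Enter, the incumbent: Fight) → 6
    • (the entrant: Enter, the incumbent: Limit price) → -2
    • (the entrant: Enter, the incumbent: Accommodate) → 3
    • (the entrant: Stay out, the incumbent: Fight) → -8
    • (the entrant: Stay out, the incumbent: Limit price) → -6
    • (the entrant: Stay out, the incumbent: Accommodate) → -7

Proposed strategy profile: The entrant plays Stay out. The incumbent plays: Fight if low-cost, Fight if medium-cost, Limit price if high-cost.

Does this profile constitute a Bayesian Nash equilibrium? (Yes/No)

No

The entrant plays Stay out: E[Stay out] = 0.4·(5) + 0.4·(5) + 0.2·(0) = 4; E[Enter] = 2. Best-responding. ✓
The incumbent (cost type low-cost), facing Stay out: Fight gives 6, Limit price gives -9, Accommodate gives -3. Proposed Fight is best. ✓
The incumbent (cost type medium-cost), facing Stay out: Fight gives 12, Limit price gives 6, Accommodate gives 13. Proposed Fight is not best — profitable deviation exists. ✗
The incumbent (cost type high-cost), facing Stay out: Fight gives -8, Limit price gives -6, Accommodate gives -7. Proposed Limit price is best. ✓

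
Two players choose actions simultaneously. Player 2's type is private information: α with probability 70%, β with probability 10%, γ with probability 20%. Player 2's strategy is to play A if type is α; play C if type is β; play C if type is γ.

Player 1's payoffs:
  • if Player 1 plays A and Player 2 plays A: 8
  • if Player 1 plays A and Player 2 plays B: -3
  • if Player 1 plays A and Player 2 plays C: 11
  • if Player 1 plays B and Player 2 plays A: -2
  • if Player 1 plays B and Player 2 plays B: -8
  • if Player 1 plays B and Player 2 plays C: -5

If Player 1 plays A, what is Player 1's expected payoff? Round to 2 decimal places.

8.90

Take the expectation over Player 2's type, weighting each type's action by its prior probability.
E[A] = 0.7·8 + 0.1·11 + 0.2·11 = 5.6 + 1.1 + 2.2 = 8.9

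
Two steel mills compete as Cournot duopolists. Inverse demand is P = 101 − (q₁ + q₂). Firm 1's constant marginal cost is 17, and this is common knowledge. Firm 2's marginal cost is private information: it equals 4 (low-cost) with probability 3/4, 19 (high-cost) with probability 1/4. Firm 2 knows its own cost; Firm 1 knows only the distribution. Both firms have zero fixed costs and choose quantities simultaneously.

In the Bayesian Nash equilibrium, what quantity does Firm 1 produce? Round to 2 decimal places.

24.92

Type-c best response for Firm 2: q₂(c) = (101 − c)/2 − q₁/2.
Firm 1 maximizes expected profit; its first-order condition is 101 − 2q₁ − E[q₂] − 17 = 0.
Substituting E[q₂] and solving: E[c₂] = 7.75, so q₁ = (101 − 2·17 + 7.75)/3 = 24.9167.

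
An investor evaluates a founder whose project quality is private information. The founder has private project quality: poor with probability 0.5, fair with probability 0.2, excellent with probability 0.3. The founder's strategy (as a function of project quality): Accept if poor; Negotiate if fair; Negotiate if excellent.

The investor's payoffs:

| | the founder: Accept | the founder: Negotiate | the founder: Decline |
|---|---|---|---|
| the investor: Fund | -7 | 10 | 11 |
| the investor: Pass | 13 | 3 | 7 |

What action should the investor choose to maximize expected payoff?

E[Fund] = 0.5·(-7) + 0.2·(10) + 0.3·(10) = 1.5
E[Pass] = 0.5·(13) + 0.2·(3) + 0.3·(3) = 8
Best response: Pass (8 is the largest).

Pass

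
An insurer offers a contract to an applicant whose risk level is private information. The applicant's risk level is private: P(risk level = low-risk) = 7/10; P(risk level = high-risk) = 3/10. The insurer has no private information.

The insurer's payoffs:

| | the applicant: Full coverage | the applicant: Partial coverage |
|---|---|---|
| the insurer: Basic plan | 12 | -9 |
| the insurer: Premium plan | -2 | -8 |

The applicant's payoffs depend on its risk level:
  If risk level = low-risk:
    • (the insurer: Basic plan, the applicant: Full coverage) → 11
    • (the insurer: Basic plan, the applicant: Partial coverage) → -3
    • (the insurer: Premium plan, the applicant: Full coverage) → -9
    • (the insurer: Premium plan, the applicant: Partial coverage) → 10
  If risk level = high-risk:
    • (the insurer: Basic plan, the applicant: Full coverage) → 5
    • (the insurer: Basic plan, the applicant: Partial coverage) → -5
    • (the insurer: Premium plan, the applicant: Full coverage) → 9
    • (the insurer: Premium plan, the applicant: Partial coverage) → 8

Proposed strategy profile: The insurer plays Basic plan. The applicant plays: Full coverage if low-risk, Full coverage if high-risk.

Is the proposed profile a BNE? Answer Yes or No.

Yes

The insurer plays Basic plan: E[Basic plan] = 7/10·(12) + 3/10·(12) = 12; E[Premium plan] = -2. Best-responding. ✓
The applicant (risk level low-risk), facing Basic plan: Full coverage gives 11, Partial coverage gives -3. Proposed Full coverage is best. ✓
The applicant (risk level high-risk), facing Basic plan: Full coverage gives 5, Partial coverage gives -5. Proposed Full coverage is best. ✓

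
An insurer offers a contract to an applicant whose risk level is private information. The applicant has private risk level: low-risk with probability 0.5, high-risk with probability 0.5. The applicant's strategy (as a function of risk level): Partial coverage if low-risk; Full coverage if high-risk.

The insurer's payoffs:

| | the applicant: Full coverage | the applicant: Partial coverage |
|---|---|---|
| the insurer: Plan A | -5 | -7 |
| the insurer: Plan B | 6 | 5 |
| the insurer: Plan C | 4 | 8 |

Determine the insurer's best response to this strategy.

E[Plan A] = 0.5·(-7) + 0.5·(-5) = -6
E[Plan B] = 0.5·(5) + 0.5·(6) = 5.5
E[Plan C] = 0.5·(8) + 0.5·(4) = 6
Best response: Plan C (6 is the largest).

Plan C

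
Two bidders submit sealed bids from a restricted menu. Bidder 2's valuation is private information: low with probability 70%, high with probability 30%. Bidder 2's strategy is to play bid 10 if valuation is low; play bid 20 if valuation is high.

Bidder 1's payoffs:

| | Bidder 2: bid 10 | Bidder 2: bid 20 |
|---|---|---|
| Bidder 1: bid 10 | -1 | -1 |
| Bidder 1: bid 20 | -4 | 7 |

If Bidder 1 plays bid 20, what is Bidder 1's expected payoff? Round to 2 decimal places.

-0.70

E[bid 20] = 0.7·(-4) + 0.3·7 = (-2.8) + 2.1 = -0.7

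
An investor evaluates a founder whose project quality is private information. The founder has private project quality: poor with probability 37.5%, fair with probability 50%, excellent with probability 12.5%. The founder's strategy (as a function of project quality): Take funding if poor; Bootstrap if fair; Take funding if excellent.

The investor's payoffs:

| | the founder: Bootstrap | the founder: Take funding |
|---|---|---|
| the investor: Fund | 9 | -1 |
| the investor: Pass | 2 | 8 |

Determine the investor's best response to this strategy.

Compute the investor's expected payoff for each action, taking the expectation over the founder's type.
E[Fund] = 0.375·(-1) + 0.5·(9) + 0.125·(-1) = 4
E[Pass] = 0.375·(8) + 0.5·(2) + 0.125·(8) = 5
Best response: Pass (5 is the largest).

Pass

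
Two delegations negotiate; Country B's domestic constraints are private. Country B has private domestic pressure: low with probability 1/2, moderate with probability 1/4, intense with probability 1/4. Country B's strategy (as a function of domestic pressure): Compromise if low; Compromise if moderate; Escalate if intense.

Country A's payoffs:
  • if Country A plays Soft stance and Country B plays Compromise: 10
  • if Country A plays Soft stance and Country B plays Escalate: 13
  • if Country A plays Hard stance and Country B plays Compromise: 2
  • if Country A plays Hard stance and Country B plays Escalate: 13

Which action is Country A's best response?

E[Soft stance] = 1/2·(10) + 1/4·(10) + 1/4·(13) = 43/4
E[Hard stance] = 1/2·(2) + 1/4·(2) + 1/4·(13) = 19/4
Best response: Soft stance (43/4 is the largest).

Soft stance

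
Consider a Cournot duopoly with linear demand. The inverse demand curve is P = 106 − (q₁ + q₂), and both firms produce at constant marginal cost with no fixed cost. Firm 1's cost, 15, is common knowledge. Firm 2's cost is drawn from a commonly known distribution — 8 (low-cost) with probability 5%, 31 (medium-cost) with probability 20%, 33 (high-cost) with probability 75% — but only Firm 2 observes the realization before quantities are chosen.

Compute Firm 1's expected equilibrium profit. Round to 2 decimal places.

1280.45

Each type of Firm 2 best-responds to q₁; Firm 1 best-responds to the expected q₂ over Firm 2's types.
Firm 2 with cost c maximizes (106 − (q₁+q₂) − c)·q₂, giving q₂(c) = (106 − c − q₁)/2.
E[c₂] = 0.05·8 + 0.2·31 + 0.75·33 = 31.35
Firm 1's FOC against E[q₂] yields q₁ = (106 − 2·15 + E[c₂])/3 = (106 − 30 + 31.35)/3 = 35.7833.
E[P] = 106 − (q₁ + E[q₂]) = 50.7833; Firm 1's expected profit = (E[P] − 15)·q₁ = (50.7833 − 15)·35.7833 = 1280.45.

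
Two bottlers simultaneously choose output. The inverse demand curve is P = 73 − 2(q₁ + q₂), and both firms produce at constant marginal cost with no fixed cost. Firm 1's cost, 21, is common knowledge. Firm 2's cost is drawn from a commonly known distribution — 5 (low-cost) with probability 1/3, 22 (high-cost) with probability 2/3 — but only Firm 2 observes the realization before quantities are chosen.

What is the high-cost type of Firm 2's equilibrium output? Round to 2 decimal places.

Firm 2 with cost c maximizes (73 − 2(q₁+q₂) − c)·q₂, giving q₂(c) = (73 − c − 2q₁)/4.
E[c₂] = 1/3·5 + 2/3·22 = 16.3333
Firm 1's FOC against E[q₂] yields q₁ = (73 − 2·21 + E[c₂])/6 = (73 − 42 + 16.3333)/6 = 7.88889.
q₂(high-cost) = (73 − 22 − 2·7.88889)/4 = 8.80556.

8.81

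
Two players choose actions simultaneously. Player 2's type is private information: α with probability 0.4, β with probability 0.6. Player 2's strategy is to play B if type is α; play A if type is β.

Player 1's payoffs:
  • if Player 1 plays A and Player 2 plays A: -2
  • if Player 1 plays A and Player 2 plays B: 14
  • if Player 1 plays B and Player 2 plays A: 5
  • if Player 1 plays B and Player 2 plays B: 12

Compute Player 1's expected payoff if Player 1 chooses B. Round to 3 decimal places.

Take the expectation over Player 2's type, weighting each type's action by its prior probability.
E[B] = 0.4·12 + 0.6·5 = 4.8 + 3 = 7.8

7.800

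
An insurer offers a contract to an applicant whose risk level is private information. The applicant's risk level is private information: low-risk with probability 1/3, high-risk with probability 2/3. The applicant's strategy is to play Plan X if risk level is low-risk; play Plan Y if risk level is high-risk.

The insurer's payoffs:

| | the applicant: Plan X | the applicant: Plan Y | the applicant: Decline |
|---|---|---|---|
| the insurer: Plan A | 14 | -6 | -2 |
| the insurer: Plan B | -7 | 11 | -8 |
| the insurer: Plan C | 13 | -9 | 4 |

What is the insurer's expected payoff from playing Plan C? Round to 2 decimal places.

-1.67

Take the expectation over the applicant's risk level, weighting each type's action by its prior probability.
E[Plan C] = 1/3·13 + 2/3·(-9) = 13/3 + (-6) = -5/3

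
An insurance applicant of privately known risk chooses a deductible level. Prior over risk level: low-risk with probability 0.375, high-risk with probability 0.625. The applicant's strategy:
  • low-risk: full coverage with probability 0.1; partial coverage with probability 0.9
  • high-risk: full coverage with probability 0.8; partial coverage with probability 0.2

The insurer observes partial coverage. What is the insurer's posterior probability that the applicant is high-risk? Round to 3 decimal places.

0.270

Apply Bayes' rule using the sender's strategy as the likelihood.
P(partial coverage) = 0.375·0.9 + 0.625·0.2 = 0.4625
P(high-risk | partial coverage) = (0.625·0.2) / 0.4625 = 0.125 / 0.4625 = 0.27027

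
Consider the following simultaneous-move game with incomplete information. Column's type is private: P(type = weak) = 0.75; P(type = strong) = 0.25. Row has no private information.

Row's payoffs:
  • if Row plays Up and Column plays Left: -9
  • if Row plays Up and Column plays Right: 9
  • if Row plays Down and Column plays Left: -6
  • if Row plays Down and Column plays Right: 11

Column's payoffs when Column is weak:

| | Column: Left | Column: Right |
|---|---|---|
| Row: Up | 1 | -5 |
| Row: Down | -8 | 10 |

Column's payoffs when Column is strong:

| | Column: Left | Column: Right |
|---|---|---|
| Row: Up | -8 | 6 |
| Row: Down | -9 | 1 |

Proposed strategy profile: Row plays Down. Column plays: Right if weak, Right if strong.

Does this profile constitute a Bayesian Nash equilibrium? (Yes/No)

Row plays Down: E[Down] = 0.75·(11) + 0.25·(11) = 11; E[Up] = 9. Best-responding. ✓
Column (type weak), facing Down: Left gives -8, Right gives 10. Proposed Right is best. ✓
Column (type strong), facing Down: Left gives -9, Right gives 1. Proposed Right is best. ✓

Yes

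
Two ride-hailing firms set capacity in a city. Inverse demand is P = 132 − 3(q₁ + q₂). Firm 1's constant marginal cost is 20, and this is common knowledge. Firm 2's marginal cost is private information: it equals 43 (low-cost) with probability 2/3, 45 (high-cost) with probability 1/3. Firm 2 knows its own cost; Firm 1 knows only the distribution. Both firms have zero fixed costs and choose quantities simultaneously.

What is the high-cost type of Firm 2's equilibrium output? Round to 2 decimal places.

6.96

Firm 2 with cost c maximizes (132 − 3(q₁+q₂) − c)·q₂, giving q₂(c) = (132 − c − 3q₁)/6.
E[c₂] = 2/3·43 + 1/3·45 = 43.6667
Firm 1's FOC against E[q₂] yields q₁ = (132 − 2·20 + E[c₂])/9 = (132 − 40 + 43.6667)/9 = 15.0741.
q₂(high-cost) = (132 − 45 − 3·15.0741)/6 = 6.96296.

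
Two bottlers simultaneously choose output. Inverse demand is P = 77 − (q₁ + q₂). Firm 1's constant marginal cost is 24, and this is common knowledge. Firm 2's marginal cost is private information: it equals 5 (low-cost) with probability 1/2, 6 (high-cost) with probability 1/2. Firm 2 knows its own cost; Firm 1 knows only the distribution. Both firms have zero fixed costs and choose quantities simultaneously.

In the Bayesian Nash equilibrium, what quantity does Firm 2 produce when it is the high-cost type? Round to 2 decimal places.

29.75

Type-c best response for Firm 2: q₂(c) = (77 − c)/2 − q₁/2.
Firm 1 maximizes expected profit; its first-order condition is 77 − 2q₁ − E[q₂] − 24 = 0.
Substituting E[q₂] and solving: E[c₂] = 5.5, so q₁ = (77 − 2·24 + 5.5)/3 = 11.5.
q₂(high-cost) = (77 − 6 − 11.5)/2 = 29.75.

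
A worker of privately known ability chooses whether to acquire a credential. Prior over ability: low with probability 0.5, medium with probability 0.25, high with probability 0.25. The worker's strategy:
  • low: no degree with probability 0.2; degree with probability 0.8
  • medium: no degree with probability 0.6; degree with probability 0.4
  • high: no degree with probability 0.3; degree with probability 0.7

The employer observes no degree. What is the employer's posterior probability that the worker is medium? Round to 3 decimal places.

P(no degree) = 0.5·0.2 + 0.25·0.6 + 0.25·0.3 = 0.325
P(medium | no degree) = (0.25·0.6) / 0.325 = 0.15 / 0.325 = 0.461538

0.462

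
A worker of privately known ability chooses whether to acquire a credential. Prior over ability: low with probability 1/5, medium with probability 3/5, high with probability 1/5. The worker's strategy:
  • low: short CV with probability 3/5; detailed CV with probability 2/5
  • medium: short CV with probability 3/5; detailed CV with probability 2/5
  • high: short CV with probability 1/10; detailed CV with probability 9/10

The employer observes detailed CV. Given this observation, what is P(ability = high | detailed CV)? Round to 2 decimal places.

Apply Bayes' rule using the sender's strategy as the likelihood.
P(detailed CV) = (1/5)·(2/5) + (3/5)·(2/5) + (1/5)·(9/10) = 1/2
P(high | detailed CV) = ((1/5)·(9/10)) / (1/2) = (9/50) / (1/2) = 9/25

0.36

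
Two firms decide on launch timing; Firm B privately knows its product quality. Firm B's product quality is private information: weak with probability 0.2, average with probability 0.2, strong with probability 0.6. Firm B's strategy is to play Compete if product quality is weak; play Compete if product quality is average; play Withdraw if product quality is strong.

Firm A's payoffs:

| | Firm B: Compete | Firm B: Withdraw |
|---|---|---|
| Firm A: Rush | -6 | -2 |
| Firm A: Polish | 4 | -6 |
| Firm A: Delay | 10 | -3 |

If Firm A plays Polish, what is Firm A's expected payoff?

E[Polish] = 0.2·4 + 0.2·4 + 0.6·(-6) = 0.8 + 0.8 + (-3.6) = -2

-2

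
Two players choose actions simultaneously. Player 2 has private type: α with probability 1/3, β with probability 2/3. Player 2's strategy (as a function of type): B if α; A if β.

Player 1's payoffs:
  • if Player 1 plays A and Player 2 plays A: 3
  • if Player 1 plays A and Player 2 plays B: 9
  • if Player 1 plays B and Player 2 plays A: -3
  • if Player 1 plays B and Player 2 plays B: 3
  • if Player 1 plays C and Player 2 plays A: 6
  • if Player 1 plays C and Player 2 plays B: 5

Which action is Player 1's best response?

C

E[A] = 1/3·(9) + 2/3·(3) = 5
E[B] = 1/3·(3) + 2/3·(-3) = -1
E[C] = 1/3·(5) + 2/3·(6) = 17/3
Best response: C (17/3 is the largest).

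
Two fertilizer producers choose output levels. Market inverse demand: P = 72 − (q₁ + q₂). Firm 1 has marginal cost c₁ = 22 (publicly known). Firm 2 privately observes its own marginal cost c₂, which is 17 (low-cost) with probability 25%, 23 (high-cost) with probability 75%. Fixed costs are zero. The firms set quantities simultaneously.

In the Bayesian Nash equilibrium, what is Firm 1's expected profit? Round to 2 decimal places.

272.25

Type-c best response for Firm 2: q₂(c) = (72 − c)/2 − q₁/2.
Firm 1 maximizes expected profit; its first-order condition is 72 − 2q₁ − E[q₂] − 22 = 0.
Substituting E[q₂] and solving: E[c₂] = 21.5, so q₁ = (72 − 2·22 + 21.5)/3 = 16.5.
E[P] = 72 − (q₁ + E[q₂]) = 38.5; Firm 1's expected profit = (E[P] − 22)·q₁ = (38.5 − 22)·16.5 = 272.25.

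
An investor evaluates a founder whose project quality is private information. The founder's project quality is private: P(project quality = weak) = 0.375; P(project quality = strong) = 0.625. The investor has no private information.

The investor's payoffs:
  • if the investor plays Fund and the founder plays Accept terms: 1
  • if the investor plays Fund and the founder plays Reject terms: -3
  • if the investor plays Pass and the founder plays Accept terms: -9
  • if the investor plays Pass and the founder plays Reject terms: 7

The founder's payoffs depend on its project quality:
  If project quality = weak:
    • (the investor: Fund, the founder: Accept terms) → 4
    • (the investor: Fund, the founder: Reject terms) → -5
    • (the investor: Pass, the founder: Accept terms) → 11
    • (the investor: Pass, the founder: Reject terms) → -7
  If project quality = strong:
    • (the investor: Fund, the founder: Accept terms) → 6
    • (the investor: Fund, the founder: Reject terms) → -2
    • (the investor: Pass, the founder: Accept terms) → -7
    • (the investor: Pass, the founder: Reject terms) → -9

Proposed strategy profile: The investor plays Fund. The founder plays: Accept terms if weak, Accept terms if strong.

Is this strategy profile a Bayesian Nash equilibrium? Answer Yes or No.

Yes

The investor plays Fund: E[Fund] = 0.375·(1) + 0.625·(1) = 1; E[Pass] = -9. Best-responding. ✓
The founder (project quality weak), facing Fund: Accept terms gives 4, Reject terms gives -5. Proposed Accept terms is best. ✓
The founder (project quality strong), facing Fund: Accept terms gives 6, Reject terms gives -2. Proposed Accept terms is best. ✓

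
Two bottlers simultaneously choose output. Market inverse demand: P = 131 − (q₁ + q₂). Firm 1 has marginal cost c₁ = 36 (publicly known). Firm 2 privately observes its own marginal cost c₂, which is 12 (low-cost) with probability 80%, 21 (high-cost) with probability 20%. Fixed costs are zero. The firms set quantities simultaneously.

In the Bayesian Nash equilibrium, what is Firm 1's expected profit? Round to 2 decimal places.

588.87

Firm 2 with cost c maximizes (131 − (q₁+q₂) − c)·q₂, giving q₂(c) = (131 − c − q₁)/2.
E[c₂] = 0.8·12 + 0.2·21 = 13.8
Firm 1's FOC against E[q₂] yields q₁ = (131 − 2·36 + E[c₂])/3 = (131 − 72 + 13.8)/3 = 24.2667.
E[P] = 131 − (q₁ + E[q₂]) = 60.2667; Firm 1's expected profit = (E[P] − 36)·q₁ = (60.2667 − 36)·24.2667 = 588.871.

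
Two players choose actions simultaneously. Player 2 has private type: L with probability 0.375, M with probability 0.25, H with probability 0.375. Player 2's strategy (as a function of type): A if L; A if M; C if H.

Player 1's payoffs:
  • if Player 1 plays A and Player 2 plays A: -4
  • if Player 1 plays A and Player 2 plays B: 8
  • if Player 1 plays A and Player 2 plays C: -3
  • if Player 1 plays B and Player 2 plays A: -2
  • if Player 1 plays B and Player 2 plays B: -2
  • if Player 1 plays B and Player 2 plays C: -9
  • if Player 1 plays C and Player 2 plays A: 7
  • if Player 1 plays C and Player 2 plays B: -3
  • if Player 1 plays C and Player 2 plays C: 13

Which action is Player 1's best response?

C

E[A] = 0.375·(-4) + 0.25·(-4) + 0.375·(-3) = -3.625
E[B] = 0.375·(-2) + 0.25·(-2) + 0.375·(-9) = -4.625
E[C] = 0.375·(7) + 0.25·(7) + 0.375·(13) = 9.25
Best response: C (9.25 is the largest).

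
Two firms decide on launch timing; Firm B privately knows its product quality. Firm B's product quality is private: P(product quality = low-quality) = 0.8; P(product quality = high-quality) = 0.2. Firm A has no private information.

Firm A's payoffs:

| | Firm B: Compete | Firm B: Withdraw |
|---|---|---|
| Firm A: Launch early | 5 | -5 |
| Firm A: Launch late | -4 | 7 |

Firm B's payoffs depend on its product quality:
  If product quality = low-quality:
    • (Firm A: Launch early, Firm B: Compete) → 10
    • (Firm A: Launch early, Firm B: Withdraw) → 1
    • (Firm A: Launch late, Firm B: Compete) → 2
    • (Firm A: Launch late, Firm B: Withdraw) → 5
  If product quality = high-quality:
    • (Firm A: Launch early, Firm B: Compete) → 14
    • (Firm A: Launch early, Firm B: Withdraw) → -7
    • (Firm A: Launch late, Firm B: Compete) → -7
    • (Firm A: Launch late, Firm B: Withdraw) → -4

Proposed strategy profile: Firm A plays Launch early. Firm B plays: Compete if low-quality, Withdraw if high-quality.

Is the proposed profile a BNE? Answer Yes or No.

Firm A plays Launch early: E[Launch early] = 0.8·(5) + 0.2·(-5) = 3; E[Launch late] = -1.8. Best-responding. ✓
Firm B (product quality low-quality), facing Launch early: Compete gives 10, Withdraw gives 1. Proposed Compete is best. ✓
Firm B (product quality high-quality), facing Launch early: Compete gives 14, Withdraw gives -7. Proposed Withdraw is not best — profitable deviation exists. ✗

No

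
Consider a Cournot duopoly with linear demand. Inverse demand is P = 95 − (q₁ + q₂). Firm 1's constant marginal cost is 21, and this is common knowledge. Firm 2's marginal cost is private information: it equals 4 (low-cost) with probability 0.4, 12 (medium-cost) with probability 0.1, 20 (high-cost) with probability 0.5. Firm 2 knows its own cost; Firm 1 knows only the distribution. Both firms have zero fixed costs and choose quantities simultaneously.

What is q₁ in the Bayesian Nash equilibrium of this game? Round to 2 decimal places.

Type-c best response for Firm 2: q₂(c) = (95 − c)/2 − q₁/2.
Firm 1 maximizes expected profit; its first-order condition is 95 − 2q₁ − E[q₂] − 21 = 0.
Substituting E[q₂] and solving: E[c₂] = 12.8, so q₁ = (95 − 2·21 + 12.8)/3 = 21.9333.

21.93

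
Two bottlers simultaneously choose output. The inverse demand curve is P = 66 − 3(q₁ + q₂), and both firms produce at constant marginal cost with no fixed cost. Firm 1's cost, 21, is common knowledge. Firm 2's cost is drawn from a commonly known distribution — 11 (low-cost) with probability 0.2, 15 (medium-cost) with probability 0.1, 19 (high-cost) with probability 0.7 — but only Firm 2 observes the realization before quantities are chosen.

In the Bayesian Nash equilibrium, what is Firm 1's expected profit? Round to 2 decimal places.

Firm 2 with cost c maximizes (66 − 3(q₁+q₂) − c)·q₂, giving q₂(c) = (66 − c − 3q₁)/6.
E[c₂] = 0.2·11 + 0.1·15 + 0.7·19 = 17
Firm 1's FOC against E[q₂] yields q₁ = (66 − 2·21 + E[c₂])/9 = (66 − 42 + 17)/9 = 4.55556.
E[P] = 66 − 3·(q₁ + E[q₂]) = 34.6667; Firm 1's expected profit = (E[P] − 21)·q₁ = (34.6667 − 21)·4.55556 = 62.2593.

62.26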